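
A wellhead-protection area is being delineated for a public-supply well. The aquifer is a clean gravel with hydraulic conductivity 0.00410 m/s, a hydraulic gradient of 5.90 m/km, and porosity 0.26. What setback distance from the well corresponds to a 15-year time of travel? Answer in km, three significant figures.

K = 0.00410 m/s × 86400 s/d = 354.2 m/d
Specific discharge q = 354.2 × 0.0059 = 2.090 m/d
v = Ki/n = 354.2·0.0059/0.26 = 8.039 m/d
T = 15 yr × 365 = 5475 d
L = v × T = 8.039 × 5475 = 44010 m
   = 44.0 km

44.0 km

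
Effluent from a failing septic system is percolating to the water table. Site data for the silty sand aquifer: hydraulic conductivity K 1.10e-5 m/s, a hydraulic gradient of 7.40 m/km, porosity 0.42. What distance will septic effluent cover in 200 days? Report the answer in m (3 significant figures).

K = 1.10e-5 m/s × 86400 s/d = 0.9504 m/d
Specific discharge q = 0.9504 × 0.0074 = 0.007033 m/d
Average linear velocity = 0.007033 / 0.42 = 0.01675 m/d
L = v × T = 0.01675 × 200 = 3.349 m

3.35 m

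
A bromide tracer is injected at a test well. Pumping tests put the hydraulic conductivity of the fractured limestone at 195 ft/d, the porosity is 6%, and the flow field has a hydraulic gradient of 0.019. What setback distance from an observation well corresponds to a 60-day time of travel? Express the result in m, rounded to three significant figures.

K = 195 ft/d × 0.3048 = 59.44 m/d
Specific discharge q = 59.44 × 0.019 = 1.129 m/d
Seepage velocity v = q / n = 1.129 / 0.06 = 18.82 m/d
L = v × T = 18.82 × 60 = 1129 m

1130 m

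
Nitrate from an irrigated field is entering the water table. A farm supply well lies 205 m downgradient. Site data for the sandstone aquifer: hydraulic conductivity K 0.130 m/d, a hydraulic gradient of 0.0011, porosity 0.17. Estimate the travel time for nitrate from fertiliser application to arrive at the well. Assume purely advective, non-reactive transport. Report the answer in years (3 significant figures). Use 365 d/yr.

Specific discharge q = 0.130 × 0.0011 = 1.430e-4 m/d
Average linear velocity = 1.430e-4 / 0.17 = 8.412e-4 m/d
t = L / v = 205 / 8.412e-4 = 243700 d
   = 243700 / 365 = 668 yr

668 years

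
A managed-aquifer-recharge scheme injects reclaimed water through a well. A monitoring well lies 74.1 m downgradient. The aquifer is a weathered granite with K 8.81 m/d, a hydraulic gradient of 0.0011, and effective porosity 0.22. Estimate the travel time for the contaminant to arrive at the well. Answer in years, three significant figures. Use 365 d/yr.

4.61 years

Specific discharge q = 8.81 × 0.0011 = 0.009691 m/d
v_s = q/n_e = 0.009691/0.22 = 0.04405 m/d
t = L / v = 74.1 / 0.04405 = 1682 d
   = 1682 / 365 = 4.61 yr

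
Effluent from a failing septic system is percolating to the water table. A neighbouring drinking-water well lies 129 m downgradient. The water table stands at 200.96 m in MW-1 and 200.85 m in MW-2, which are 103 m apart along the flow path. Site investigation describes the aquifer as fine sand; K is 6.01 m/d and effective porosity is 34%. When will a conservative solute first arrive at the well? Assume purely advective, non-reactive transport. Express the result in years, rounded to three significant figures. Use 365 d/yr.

18.7 years

Hydraulic gradient i = (200.96 − 200.85) / 103 = 0.11 / 103 = 0.001068
Specific discharge q = 6.01 × 0.001068 = 0.006418 m/d
Seepage velocity v = q / n = 0.006418 / 0.34 = 0.01888 m/d
t = L / v = 129 / 0.01888 = 6833 d
   = 6833 / 365 = 18.7 yr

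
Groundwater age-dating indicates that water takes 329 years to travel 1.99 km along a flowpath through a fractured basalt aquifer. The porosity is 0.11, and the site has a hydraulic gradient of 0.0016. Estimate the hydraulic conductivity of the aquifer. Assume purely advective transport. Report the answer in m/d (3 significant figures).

1.14 m/d

t = 329 years = 120100 d
L = 1.99 km = 1990 m
v = L / t = 1990 / 120100 = 0.01657 m/d
K = v · n / i = 0.01657 × 0.11 / 0.0016 = 1.14 m/d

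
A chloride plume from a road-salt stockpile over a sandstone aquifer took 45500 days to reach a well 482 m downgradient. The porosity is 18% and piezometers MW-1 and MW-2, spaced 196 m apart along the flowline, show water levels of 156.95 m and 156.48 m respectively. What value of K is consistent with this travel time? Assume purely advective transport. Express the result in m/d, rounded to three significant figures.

0.795 m/d

Hydraulic gradient i = (156.95 − 156.48) / 196 = 0.47 / 196 = 0.002398
v = L / t = 482 / 45500 = 0.01059 m/d
K = v · n / i = 0.01059 × 0.18 / 0.002398 = 0.795 m/d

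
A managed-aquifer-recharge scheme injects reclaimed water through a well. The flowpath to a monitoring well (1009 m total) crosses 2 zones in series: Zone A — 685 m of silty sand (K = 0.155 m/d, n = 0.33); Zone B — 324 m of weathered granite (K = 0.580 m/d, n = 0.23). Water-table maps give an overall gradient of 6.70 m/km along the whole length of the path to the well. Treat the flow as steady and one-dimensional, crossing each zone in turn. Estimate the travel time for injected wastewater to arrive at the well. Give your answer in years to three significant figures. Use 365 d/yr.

606 years

Steady 1-D flow in series ⇒ the Darcy flux q is identical in every zone and the zone head losses add (resistances L/K in series).
Σ(L/K) = 685/0.155 + 324/0.580 = 4419 + 558.6 = 4978 d
K_eq = L_total / Σ(L/K) = 1009 / 4978 = 0.2027 m/d
q = K_eq · i = 0.2027 × 0.0067 = 0.001358 m/d (same in every zone)
Zone A: v = q/n = 0.001358/0.33 = 0.004115 m/d → t_A = 685/0.004115 = 166500 d
Zone B: v = q/n = 0.001358/0.23 = 0.005905 m/d → t_B = 324/0.005905 = 54870 d
Total t = 166500 + 54870 = 221300 d
   = 221300 / 365 = 606 yr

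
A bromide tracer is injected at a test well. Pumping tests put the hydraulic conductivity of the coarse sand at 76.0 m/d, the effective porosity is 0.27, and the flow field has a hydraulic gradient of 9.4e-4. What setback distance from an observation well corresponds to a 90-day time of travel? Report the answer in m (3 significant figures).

Specific discharge q = 76.0 × 9.4e-4 = 0.07144 m/d
v = Ki/n = 76.0·9.4e-4/0.27 = 0.2646 m/d
L = v × T = 0.2646 × 90 = 23.81 m

23.8 m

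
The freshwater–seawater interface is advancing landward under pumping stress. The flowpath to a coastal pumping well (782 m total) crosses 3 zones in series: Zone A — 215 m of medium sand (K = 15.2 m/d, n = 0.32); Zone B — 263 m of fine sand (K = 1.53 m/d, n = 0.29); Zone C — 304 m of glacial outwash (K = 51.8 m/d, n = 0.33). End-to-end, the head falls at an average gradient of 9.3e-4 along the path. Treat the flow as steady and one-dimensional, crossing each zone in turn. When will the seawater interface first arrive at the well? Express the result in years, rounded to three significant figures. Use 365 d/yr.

Continuity: the same q passes through each zone, so ΔH = q·Σ(L_j/K_j) — the zones act as resistances in series.
Σ(L/K) = 215/15.2 + 263/1.53 + 304/51.8 = 14.14 + 171.9 + 5.869 = 191.9 d
K_eq = L_total / Σ(L/K) = 782 / 191.9 = 4.075 m/d
q = K_eq · i = 4.075 × 9.3e-4 = 0.003790 m/d (same in every zone)
Zone A: v = q/n = 0.003790/0.32 = 0.01184 m/d → t_A = 215/0.01184 = 18150 d
Zone B: v = q/n = 0.003790/0.29 = 0.01307 m/d → t_B = 263/0.01307 = 20130 d
Zone C: v = q/n = 0.003790/0.33 = 0.01148 m/d → t_C = 304/0.01148 = 26470 d
Total t = 18150 + 20130 + 26470 = 64750 d
   = 64750 / 365 = 177 yr

177 years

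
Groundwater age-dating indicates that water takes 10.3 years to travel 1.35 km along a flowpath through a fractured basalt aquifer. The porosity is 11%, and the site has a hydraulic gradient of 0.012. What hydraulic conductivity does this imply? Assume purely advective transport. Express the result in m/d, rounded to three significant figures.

3.29 m/d

t = 10.3 years = 3760 d
L = 1.35 km = 1350 m
v = L / t = 1350 / 3760 = 0.3591 m/d
K = v · n / i = 0.3591 × 0.11 / 0.012 = 3.29 m/d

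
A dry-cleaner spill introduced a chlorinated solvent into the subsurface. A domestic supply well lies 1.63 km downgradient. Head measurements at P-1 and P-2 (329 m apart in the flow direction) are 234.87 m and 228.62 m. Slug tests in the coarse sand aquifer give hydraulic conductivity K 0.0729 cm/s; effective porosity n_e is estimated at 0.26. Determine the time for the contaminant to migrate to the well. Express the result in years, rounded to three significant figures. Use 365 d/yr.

0.970 years

Hydraulic gradient i = (234.87 − 228.62) / 329 = 6.25 / 329 = 0.01900
K = 0.0729 cm/s × 864 = 62.99 m/d
q = Ki = 62.99 × 0.01900 = 1.197 m/d
Average linear velocity = 1.197 / 0.26 = 4.602 m/d
L = 1.63 km = 1630 m
t = L / v = 1630 / 4.602 = 354.2 d
   = 354.2 / 365 = 0.970 yr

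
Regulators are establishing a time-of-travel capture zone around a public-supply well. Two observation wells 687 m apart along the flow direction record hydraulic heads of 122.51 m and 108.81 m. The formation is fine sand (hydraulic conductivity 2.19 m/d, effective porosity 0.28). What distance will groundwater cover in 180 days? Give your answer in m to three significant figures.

28.1 m

Hydraulic gradient i = (122.51 − 108.81) / 687 = 13.70 / 687 = 0.01994
Darcy flux q = K·i = 2.19 × 0.01994 = 0.04367 m/d
Seepage velocity v = q / n = 0.04367 / 0.28 = 0.1560 m/d
L = v × T = 0.1560 × 180 = 28.08 m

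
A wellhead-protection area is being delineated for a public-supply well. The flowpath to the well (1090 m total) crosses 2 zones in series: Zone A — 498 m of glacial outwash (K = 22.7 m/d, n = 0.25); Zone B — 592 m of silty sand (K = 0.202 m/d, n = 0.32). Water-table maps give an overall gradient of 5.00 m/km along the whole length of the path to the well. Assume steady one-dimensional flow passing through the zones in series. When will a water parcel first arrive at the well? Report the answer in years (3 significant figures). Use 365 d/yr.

466 years

Continuity: the same q passes through each zone, so ΔH = q·Σ(L_j/K_j) — the zones act as resistances in series.
Σ(L/K) = 498/22.7 + 592/0.202 = 21.94 + 2931 = 2953 d
K_eq = L_total / Σ(L/K) = 1090 / 2953 = 0.3692 m/d
q = K_eq · i = 0.3692 × 0.0050 = 0.001846 m/d (same in every zone)
Zone A: v = q/n = 0.001846/0.25 = 0.007383 m/d → t_A = 498/0.007383 = 67450 d
Zone B: v = q/n = 0.001846/0.32 = 0.005768 m/d → t_B = 592/0.005768 = 102600 d
Total t = 67450 + 102600 = 170100 d
   = 170100 / 365 = 466 yr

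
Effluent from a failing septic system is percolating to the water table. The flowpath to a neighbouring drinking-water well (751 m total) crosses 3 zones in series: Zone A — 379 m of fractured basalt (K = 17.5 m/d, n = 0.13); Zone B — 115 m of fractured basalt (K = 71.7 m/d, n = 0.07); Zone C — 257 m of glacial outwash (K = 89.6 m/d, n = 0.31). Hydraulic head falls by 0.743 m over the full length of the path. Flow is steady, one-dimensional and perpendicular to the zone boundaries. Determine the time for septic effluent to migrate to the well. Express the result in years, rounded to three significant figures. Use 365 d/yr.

13.2 years

Continuity: the same q passes through each zone, so ΔH = q·Σ(L_j/K_j) — the zones act as resistances in series.
Σ(L/K) = 379/17.5 + 115/71.7 + 257/89.6 = 21.66 + 1.604 + 2.868 = 26.13 d
q = ΔH / Σ(L/K) = 0.743 / 26.13 = 0.02844 m/d (same in every zone)
Zone A: v = q/n = 0.02844/0.13 = 0.2187 m/d → t_A = 379/0.2187 = 1733 d
Zone B: v = q/n = 0.02844/0.07 = 0.4062 m/d → t_B = 115/0.4062 = 283.1 d
Zone C: v = q/n = 0.02844/0.31 = 0.09173 m/d → t_C = 257/0.09173 = 2802 d
Total t = 1733 + 283.1 + 2802 = 4818 d
   = 4818 / 365 = 13.2 yr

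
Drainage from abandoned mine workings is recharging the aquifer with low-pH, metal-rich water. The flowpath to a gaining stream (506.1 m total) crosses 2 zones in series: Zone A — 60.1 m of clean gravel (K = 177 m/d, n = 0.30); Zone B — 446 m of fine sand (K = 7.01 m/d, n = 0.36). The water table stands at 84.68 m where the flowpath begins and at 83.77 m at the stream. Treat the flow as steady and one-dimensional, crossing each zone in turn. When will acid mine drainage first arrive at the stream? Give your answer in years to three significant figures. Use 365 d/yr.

Total head drop ΔH = 84.68 − 83.77 = 0.91 m
Continuity: the same q passes through each zone, so ΔH = q·Σ(L_j/K_j) — the zones act as resistances in series.
Σ(L/K) = 60.1/177 + 446/7.01 = 0.3395 + 63.62 = 63.96 d
q = ΔH / Σ(L/K) = 0.91 / 63.96 = 0.01423 m/d (same in every zone)
Zone A: v = q/n = 0.01423/0.30 = 0.04742 m/d → t_A = 60.1/0.04742 = 1267 d
Zone B: v = q/n = 0.01423/0.36 = 0.03952 m/d → t_B = 446/0.03952 = 11290 d
Total t = 1267 + 11290 = 12550 d
   = 12550 / 365 = 34.4 yr

34.4 years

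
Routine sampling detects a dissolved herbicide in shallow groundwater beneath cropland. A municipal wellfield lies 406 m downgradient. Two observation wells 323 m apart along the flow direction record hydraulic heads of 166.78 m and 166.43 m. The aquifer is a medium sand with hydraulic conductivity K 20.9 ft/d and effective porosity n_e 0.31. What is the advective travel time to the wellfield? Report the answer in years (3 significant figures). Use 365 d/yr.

Hydraulic gradient i = (166.78 − 166.43) / 323 = 0.35 / 323 = 0.001084
K = 20.9 ft/d × 0.3048 = 6.370 m/d
q = Ki = 6.370 × 0.001084 = 0.006903 m/d
Seepage velocity v = q / n = 0.006903 / 0.31 = 0.02227 m/d
t = L / v = 406 / 0.02227 = 18230 d
   = 18230 / 365 = 50.0 yr

50.0 years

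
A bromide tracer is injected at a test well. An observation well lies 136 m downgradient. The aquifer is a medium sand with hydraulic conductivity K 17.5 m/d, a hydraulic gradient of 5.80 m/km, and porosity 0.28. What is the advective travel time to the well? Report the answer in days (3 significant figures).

q = Ki = 17.5 × 0.0058 = 0.1015 m/d
Seepage velocity v = q / n = 0.1015 / 0.28 = 0.3625 m/d
t = L / v = 136 / 0.3625 = 375.2 d

375 days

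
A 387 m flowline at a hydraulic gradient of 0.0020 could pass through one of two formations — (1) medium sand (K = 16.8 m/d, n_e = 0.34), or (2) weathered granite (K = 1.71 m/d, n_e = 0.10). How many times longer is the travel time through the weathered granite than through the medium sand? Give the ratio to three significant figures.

Unit 1 (medium sand): v = 16.8×0.0020/0.34 = 0.09882 m/d, t = 387/0.09882 = 3916 d
Unit 2 (weathered granite): v = 1.71×0.0020/0.10 = 0.03420 m/d, t = 387/0.03420 = 11320 d
t(weathered granite) / t(medium sand) = 11320/3916 = 2.89

2.89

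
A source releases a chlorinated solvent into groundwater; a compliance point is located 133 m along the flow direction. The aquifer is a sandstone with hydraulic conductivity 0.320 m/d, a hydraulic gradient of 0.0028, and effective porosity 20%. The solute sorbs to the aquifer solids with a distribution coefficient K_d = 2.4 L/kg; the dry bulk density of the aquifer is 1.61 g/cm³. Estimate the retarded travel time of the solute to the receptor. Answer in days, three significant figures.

603000 days

q = Ki = 0.320 × 0.0028 = 8.960e-4 m/d
Seepage velocity v = q / n = 8.960e-4 / 0.20 = 0.004480 m/d
Retardation R = 1 + ρ_b·K_d/n = 1 + 1.61×2.4/0.20 = 20.32
Contaminant velocity v_c = v/R = 0.004480/20.32 = 2.205e-4 m/d
t = L/v_c = 133/2.205e-4 = 603200 d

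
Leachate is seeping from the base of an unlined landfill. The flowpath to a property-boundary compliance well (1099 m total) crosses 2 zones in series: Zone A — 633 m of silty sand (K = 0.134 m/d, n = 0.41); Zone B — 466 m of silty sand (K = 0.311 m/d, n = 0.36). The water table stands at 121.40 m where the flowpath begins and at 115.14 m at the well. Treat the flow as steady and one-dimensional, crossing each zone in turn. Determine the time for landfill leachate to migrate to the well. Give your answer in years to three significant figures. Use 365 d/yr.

1160 years

Total head drop ΔH = 121.40 − 115.14 = 6.26 m
Steady 1-D flow in series ⇒ the Darcy flux q is identical in every zone and the zone head losses add (resistances L/K in series).
Σ(L/K) = 633/0.134 + 466/0.311 = 4724 + 1498 = 6222 d
q = ΔH / Σ(L/K) = 6.26 / 6222 = 0.001006 m/d (same in every zone)
Zone A: v = q/n = 0.001006/0.41 = 0.002454 m/d → t_A = 633/0.002454 = 258000 d
Zone B: v = q/n = 0.001006/0.36 = 0.002795 m/d → t_B = 466/0.002795 = 166700 d
Total t = 258000 + 166700 = 424700 d
   = 424700 / 365 = 1160 yr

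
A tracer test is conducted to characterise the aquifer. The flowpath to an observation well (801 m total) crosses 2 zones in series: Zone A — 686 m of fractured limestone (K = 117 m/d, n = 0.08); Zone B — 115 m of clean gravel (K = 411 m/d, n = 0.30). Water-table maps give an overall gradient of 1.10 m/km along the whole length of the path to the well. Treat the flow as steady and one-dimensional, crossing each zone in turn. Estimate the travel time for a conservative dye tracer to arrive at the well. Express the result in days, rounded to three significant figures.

For zones in series the flux q is common to all zones; the equivalent conductivity is the harmonic (thickness-weighted) mean, K_eq = L_total / Σ(L_j/K_j).
Σ(L/K) = 686/117 + 115/411 = 5.863 + 0.2798 = 6.143 d
K_eq = L_total / Σ(L/K) = 801 / 6.143 = 130.4 m/d
q = K_eq · i = 130.4 × 0.0011 = 0.1434 m/d (same in every zone)
Zone A: v = q/n = 0.1434/0.08 = 1.793 m/d → t_A = 686/1.793 = 382.6 d
Zone B: v = q/n = 0.1434/0.30 = 0.4781 m/d → t_B = 115/0.4781 = 240.5 d
Total t = 382.6 + 240.5 = 623.2 d

623 days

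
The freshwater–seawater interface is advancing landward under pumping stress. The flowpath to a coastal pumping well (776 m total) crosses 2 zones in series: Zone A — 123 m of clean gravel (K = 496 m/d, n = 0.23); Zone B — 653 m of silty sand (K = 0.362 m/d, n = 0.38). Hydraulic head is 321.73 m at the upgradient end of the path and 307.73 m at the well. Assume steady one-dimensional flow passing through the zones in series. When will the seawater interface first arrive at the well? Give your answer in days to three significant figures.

35600 days

Total head drop ΔH = 321.73 − 307.73 = 14.00 m
Steady 1-D flow in series ⇒ the Darcy flux q is identical in every zone and the zone head losses add (resistances L/K in series).
Σ(L/K) = 123/496 + 653/0.362 = 0.2480 + 1804 = 1804 d
q = ΔH / Σ(L/K) = 14.00 / 1804 = 0.007760 m/d (same in every zone)
Zone A: v = q/n = 0.007760/0.23 = 0.03374 m/d → t_A = 123/0.03374 = 3646 d
Zone B: v = q/n = 0.007760/0.38 = 0.02042 m/d → t_B = 653/0.02042 = 31980 d
Total t = 3646 + 31980 = 35620 d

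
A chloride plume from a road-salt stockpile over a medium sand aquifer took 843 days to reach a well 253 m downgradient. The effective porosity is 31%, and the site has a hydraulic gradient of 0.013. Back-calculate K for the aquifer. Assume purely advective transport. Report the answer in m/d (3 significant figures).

7.16 m/d

v = L / t = 253 / 843 = 0.3001 m/d
K = v · n / i = 0.3001 × 0.31 / 0.013 = 7.16 m/d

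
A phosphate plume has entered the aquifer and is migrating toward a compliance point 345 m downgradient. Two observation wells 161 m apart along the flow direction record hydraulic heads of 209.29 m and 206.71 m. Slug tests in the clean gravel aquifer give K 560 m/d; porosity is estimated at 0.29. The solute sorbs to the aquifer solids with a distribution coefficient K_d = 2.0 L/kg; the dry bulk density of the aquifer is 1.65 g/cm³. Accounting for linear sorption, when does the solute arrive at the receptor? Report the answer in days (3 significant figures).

138 days

Hydraulic gradient i = (209.29 − 206.71) / 161 = 2.58 / 161 = 0.01602
Specific discharge q = 560 × 0.01602 = 8.974 m/d
v = Ki/n = 560·0.01602/0.29 = 30.94 m/d
Retardation R = 1 + ρ_b·K_d/n = 1 + 1.65×2.0/0.29 = 12.38
Contaminant velocity v_c = v/R = 30.94/12.38 = 2.500 m/d
t = L/v_c = 345/2.500 = 138.0 d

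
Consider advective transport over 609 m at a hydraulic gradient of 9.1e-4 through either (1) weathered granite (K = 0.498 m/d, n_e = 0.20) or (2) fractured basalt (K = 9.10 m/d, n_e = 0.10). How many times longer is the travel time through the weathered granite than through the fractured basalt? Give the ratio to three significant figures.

36.5

Unit 1 (weathered granite): v = 0.498×9.1e-4/0.20 = 0.002266 m/d, t = 609/0.002266 = 268800 d
Unit 2 (fractured basalt): v = 9.10×9.1e-4/0.10 = 0.08281 m/d, t = 609/0.08281 = 7354 d
t(weathered granite) / t(fractured basalt) = 268800/7354 = 36.5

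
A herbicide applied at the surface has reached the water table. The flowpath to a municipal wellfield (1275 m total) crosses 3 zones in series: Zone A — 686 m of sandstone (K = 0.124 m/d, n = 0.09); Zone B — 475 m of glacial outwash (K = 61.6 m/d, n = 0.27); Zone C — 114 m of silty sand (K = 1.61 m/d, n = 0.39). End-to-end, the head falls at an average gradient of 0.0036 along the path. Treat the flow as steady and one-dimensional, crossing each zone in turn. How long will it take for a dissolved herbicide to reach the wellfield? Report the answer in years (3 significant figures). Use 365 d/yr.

785 years

Steady 1-D flow in series ⇒ the Darcy flux q is identical in every zone and the zone head losses add (resistances L/K in series).
Σ(L/K) = 686/0.124 + 475/61.6 + 114/1.61 = 5532 + 7.711 + 70.81 = 5611 d
K_eq = L_total / Σ(L/K) = 1275 / 5611 = 0.2272 m/d
q = K_eq · i = 0.2272 × 0.0036 = 8.181e-4 m/d (same in every zone)
Zone A: v = q/n = 8.181e-4/0.09 = 0.009090 m/d → t_A = 686/0.009090 = 75470 d
Zone B: v = q/n = 8.181e-4/0.27 = 0.003030 m/d → t_B = 475/0.003030 = 156800 d
Zone C: v = q/n = 8.181e-4/0.39 = 0.002098 m/d → t_C = 114/0.002098 = 54350 d
Total t = 75470 + 156800 + 54350 = 286600 d
   = 286600 / 365 = 785 yr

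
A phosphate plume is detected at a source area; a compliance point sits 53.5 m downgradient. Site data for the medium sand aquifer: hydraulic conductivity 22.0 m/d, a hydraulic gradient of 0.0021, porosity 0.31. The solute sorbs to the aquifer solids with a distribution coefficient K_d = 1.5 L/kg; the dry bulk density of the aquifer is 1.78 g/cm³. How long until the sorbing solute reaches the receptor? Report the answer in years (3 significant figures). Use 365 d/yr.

Darcy flux q = K·i = 22.0 × 0.0021 = 0.04620 m/d
Average linear velocity = 0.04620 / 0.31 = 0.1490 m/d
Retardation R = 1 + ρ_b·K_d/n = 1 + 1.78×1.5/0.31 = 9.613
Contaminant velocity v_c = v/R = 0.1490/9.613 = 0.01550 m/d
t = L/v_c = 53.5/0.01550 = 3451 d
   = 3451/365 = 9.45 yr

9.45 years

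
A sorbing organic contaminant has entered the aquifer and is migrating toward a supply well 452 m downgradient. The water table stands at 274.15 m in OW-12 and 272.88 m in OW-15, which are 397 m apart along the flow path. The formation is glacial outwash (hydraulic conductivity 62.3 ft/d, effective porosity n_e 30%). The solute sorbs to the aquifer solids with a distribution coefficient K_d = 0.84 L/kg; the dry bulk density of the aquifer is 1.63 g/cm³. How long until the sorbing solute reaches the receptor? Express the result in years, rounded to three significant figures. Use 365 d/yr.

Hydraulic gradient i = (274.15 − 272.88) / 397 = 1.27 / 397 = 0.003199
K = 62.3 ft/d × 0.3048 = 18.99 m/d
Specific discharge q = 18.99 × 0.003199 = 0.06075 m/d
v_s = q/n_e = 0.06075/0.30 = 0.2025 m/d
Retardation R = 1 + ρ_b·K_d/n = 1 + 1.63×0.84/0.30 = 5.564
Contaminant velocity v_c = v/R = 0.2025/5.564 = 0.03639 m/d
t = L/v_c = 452/0.03639 = 12420 d
   = 12420/365 = 34.0 yr

34.0 years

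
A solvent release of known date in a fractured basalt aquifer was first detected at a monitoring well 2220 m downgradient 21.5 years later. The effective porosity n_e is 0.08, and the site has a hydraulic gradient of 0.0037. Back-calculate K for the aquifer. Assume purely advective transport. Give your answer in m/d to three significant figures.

t = 21.5 years = 7848 d
v = L / t = 2220 / 7848 = 0.2829 m/d
K = v · n / i = 0.2829 × 0.08 / 0.0037 = 6.12 m/d

6.12 m/d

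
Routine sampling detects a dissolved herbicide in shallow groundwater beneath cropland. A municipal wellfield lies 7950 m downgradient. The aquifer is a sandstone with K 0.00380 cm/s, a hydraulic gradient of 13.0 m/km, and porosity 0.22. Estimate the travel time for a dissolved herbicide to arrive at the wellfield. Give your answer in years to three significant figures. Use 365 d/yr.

112 years

K = 0.00380 cm/s × 864 = 3.283 m/d
Darcy flux q = K·i = 3.283 × 0.013 = 0.04268 m/d
Seepage velocity v = q / n = 0.04268 / 0.22 = 0.1940 m/d
t = L / v = 7950 / 0.1940 = 40980 d
   = 40980 / 365 = 112 yr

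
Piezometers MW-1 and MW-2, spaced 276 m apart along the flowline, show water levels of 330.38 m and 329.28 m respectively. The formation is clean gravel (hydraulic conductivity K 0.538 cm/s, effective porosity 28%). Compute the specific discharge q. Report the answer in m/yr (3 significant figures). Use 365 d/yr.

Hydraulic gradient i = (330.38 − 329.28) / 276 = 1.10 / 276 = 0.003986
K = 0.538 cm/s × 864 = 464.8 m/d
Darcy flux q = K·i = 464.8 × 0.003986 = 1.853 m/d
   = 1.853 × 365 = 676 m/yr

676 m/yr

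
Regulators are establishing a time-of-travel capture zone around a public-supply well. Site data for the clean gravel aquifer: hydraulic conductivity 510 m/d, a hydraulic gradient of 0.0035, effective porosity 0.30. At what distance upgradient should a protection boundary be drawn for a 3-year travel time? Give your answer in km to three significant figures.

Darcy flux q = K·i = 510 × 0.0035 = 1.785 m/d
v = Ki/n = 510·0.0035/0.30 = 5.950 m/d
T = 3 yr × 365 = 1095 d
L = v × T = 5.950 × 1095 = 6515 m
   = 6.52 km

6.52 km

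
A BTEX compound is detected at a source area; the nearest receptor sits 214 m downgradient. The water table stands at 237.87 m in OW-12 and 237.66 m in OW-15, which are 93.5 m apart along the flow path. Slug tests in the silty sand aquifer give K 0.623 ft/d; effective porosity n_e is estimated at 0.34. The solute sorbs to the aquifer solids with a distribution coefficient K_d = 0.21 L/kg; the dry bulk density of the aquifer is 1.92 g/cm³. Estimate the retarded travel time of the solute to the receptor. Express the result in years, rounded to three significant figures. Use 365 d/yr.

1020 years

Hydraulic gradient i = (237.87 − 237.66) / 93.5 = 0.21 / 93.5 = 0.002246
K = 0.623 ft/d × 0.3048 = 0.1899 m/d
q = Ki = 0.1899 × 0.002246 = 4.265e-4 m/d
v = Ki/n = 0.1899·0.002246/0.34 = 0.001254 m/d
Retardation R = 1 + ρ_b·K_d/n = 1 + 1.92×0.21/0.34 = 2.186
Contaminant velocity v_c = v/R = 0.001254/2.186 = 5.739e-4 m/d
t = L/v_c = 214/5.739e-4 = 372900 d
   = 372900/365 = 1020 yr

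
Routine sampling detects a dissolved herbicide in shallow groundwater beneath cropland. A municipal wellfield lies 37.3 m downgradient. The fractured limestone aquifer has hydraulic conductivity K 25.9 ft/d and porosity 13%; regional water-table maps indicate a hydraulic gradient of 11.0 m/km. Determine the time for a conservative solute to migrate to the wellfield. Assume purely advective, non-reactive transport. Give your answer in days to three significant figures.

K = 25.9 ft/d × 0.3048 = 7.894 m/d
q = Ki = 7.894 × 0.011 = 0.08684 m/d
Average linear velocity = 0.08684 / 0.13 = 0.6680 m/d
t = L / v = 37.3 / 0.6680 = 55.84 d

55.8 days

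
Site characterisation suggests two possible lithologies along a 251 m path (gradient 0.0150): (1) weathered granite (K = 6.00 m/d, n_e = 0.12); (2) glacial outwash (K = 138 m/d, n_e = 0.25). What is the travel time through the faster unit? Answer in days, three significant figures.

30.3 days

Unit 1 (weathered granite): v = 6.00×0.015/0.12 = 0.7500 m/d, t = 251/0.7500 = 334.7 d
Unit 2 (glacial outwash): v = 138×0.015/0.25 = 8.280 m/d, t = 251/8.280 = 30.31 d
Faster unit: t = 30.3 d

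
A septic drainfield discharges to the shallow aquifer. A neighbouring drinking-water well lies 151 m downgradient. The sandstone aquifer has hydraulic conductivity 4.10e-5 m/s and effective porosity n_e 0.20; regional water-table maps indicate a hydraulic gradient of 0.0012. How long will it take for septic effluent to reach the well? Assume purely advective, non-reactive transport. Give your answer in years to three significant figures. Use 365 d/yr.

19.5 years

K = 4.10e-5 m/s × 86400 s/d = 3.542 m/d
q = Ki = 3.542 × 0.0012 = 0.004251 m/d
Average linear velocity = 0.004251 / 0.20 = 0.02125 m/d
t = L / v = 151 / 0.02125 = 7104 d
   = 7104 / 365 = 19.5 yr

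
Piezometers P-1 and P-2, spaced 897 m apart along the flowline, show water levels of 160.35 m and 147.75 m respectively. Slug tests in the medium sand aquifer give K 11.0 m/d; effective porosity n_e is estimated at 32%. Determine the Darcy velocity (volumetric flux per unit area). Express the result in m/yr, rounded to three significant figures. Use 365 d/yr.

56.4 m/yr

Hydraulic gradient i = (160.35 − 147.75) / 897 = 12.60 / 897 = 0.01405
Specific discharge q = 11.0 × 0.01405 = 0.1545 m/d
   = 0.1545 × 365 = 56.4 m/yr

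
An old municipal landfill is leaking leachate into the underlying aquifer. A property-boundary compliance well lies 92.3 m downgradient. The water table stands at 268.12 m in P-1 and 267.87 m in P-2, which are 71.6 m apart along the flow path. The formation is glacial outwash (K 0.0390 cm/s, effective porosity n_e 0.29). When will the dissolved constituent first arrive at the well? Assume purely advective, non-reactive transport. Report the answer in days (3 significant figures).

Hydraulic gradient i = (268.12 − 267.87) / 71.6 = 0.25 / 71.6 = 0.003492
K = 0.0390 cm/s × 864 = 33.70 m/d
Specific discharge q = 33.70 × 0.003492 = 0.1177 m/d
v = Ki/n = 33.70·0.003492/0.29 = 0.4057 m/d
t = L / v = 92.3 / 0.4057 = 227.5 d

228 days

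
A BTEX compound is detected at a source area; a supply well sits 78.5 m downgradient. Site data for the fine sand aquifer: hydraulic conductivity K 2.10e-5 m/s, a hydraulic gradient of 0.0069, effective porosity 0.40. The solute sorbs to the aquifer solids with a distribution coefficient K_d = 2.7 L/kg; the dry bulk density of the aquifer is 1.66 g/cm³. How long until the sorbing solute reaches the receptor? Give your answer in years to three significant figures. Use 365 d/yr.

K = 2.10e-5 m/s × 86400 s/d = 1.814 m/d
Specific discharge q = 1.814 × 0.0069 = 0.01252 m/d
v = Ki/n = 1.814·0.0069/0.40 = 0.03130 m/d
Retardation R = 1 + ρ_b·K_d/n = 1 + 1.66×2.7/0.40 = 12.21
Contaminant velocity v_c = v/R = 0.03130/12.21 = 0.002564 m/d
t = L/v_c = 78.5/0.002564 = 30610 d
   = 30610/365 = 83.9 yr

83.9 years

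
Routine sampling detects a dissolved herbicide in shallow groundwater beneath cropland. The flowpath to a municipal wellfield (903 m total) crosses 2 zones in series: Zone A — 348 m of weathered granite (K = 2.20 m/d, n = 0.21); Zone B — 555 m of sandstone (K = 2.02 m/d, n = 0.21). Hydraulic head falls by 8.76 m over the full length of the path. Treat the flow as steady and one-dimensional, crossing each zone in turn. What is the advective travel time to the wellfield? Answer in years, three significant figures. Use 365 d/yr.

25.7 years

Steady 1-D flow in series ⇒ the Darcy flux q is identical in every zone and the zone head losses add (resistances L/K in series).
Σ(L/K) = 348/2.20 + 555/2.02 = 158.2 + 274.8 = 432.9 d
q = ΔH / Σ(L/K) = 8.76 / 432.9 = 0.02023 m/d (same in every zone)
Zone A: v = q/n = 0.02023/0.21 = 0.09635 m/d → t_A = 348/0.09635 = 3612 d
Zone B: v = q/n = 0.02023/0.21 = 0.09635 m/d → t_B = 555/0.09635 = 5760 d
Total t = 3612 + 5760 = 9372 d
   = 9372 / 365 = 25.7 yr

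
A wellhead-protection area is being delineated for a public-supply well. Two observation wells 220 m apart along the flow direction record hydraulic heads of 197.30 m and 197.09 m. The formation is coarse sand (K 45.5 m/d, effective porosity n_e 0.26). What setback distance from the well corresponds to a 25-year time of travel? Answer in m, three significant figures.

Hydraulic gradient i = (197.30 − 197.09) / 220 = 0.21 / 220 = 9.545e-4
Specific discharge q = 45.5 × 9.545e-4 = 0.04343 m/d
Average linear velocity = 0.04343 / 0.26 = 0.1670 m/d
T = 25 yr × 365 = 9125 d
L = v × T = 0.1670 × 9125 = 1524 m

1520 m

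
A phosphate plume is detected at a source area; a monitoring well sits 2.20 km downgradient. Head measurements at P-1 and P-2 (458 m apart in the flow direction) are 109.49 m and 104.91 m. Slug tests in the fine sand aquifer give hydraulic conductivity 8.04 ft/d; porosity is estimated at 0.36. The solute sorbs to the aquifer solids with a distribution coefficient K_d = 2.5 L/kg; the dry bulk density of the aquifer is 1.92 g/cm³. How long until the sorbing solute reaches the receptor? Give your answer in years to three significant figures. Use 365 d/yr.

1270 years

Hydraulic gradient i = (109.49 − 104.91) / 458 = 4.58 / 458 = 0.01000
K = 8.04 ft/d × 0.3048 = 2.451 m/d
Darcy flux q = K·i = 2.451 × 0.01000 = 0.02451 m/d
Average linear velocity = 0.02451 / 0.36 = 0.06807 m/d
Retardation R = 1 + ρ_b·K_d/n = 1 + 1.92×2.5/0.36 = 14.33
Contaminant velocity v_c = v/R = 0.06807/14.33 = 0.004749 m/d
L = 2.20 km = 2200 m
t = L/v_c = 2200/0.004749 = 463200 d
   = 463200/365 = 1270 yr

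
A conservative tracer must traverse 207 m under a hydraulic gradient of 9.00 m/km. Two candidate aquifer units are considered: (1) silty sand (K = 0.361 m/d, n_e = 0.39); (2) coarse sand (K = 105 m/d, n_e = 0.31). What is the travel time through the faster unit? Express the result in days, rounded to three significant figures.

67.9 days

Unit 1 (silty sand): v = 0.361×0.0090/0.39 = 0.008331 m/d, t = 207/0.008331 = 24850 d
Unit 2 (coarse sand): v = 105×0.0090/0.31 = 3.048 m/d, t = 207/3.048 = 67.90 d
Faster unit: t = 67.9 d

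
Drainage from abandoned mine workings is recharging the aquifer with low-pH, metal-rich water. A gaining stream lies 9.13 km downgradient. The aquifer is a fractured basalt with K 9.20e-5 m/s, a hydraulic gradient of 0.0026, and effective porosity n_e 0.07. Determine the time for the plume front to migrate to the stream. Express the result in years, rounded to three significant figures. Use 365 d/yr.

K = 9.20e-5 m/s × 86400 s/d = 7.949 m/d
Darcy flux q = K·i = 7.949 × 0.0026 = 0.02067 m/d
Average linear velocity = 0.02067 / 0.07 = 0.2952 m/d
L = 9.13 km = 9130 m
t = L / v = 9130 / 0.2952 = 30920 d
   = 30920 / 365 = 84.7 yr

84.7 years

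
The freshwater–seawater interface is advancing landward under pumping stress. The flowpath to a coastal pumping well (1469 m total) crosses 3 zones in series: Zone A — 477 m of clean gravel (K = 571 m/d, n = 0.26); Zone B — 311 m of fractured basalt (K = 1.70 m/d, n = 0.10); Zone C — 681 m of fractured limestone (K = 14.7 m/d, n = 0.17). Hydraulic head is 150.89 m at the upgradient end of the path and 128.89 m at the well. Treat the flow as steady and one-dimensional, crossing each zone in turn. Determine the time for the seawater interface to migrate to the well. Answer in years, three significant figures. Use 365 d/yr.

Total head drop ΔH = 150.89 − 128.89 = 22.00 m
Continuity: the same q passes through each zone, so ΔH = q·Σ(L_j/K_j) — the zones act as resistances in series.
Σ(L/K) = 477/571 + 311/1.70 + 681/14.7 = 0.8354 + 182.9 + 46.33 = 230.1 d
q = ΔH / Σ(L/K) = 22.00 / 230.1 = 0.09561 m/d (same in every zone)
Zone A: v = q/n = 0.09561/0.26 = 0.3677 m/d → t_A = 477/0.3677 = 1297 d
Zone B: v = q/n = 0.09561/0.10 = 0.9561 m/d → t_B = 311/0.9561 = 325.3 d
Zone C: v = q/n = 0.09561/0.17 = 0.5624 m/d → t_C = 681/0.5624 = 1211 d
Total t = 1297 + 325.3 + 1211 = 2833 d
   = 2833 / 365 = 7.76 yr

7.76 years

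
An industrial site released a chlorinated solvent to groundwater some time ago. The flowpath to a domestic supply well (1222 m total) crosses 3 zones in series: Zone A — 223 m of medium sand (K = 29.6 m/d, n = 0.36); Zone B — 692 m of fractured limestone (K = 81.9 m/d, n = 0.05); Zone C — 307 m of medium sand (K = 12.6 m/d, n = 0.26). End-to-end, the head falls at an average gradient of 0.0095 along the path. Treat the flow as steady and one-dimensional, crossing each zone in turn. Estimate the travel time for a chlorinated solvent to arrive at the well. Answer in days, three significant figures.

Steady 1-D flow in series ⇒ the Darcy flux q is identical in every zone and the zone head losses add (resistances L/K in series).
Σ(L/K) = 223/29.6 + 692/81.9 + 307/12.6 = 7.534 + 8.449 + 24.37 = 40.35 d
K_eq = L_total / Σ(L/K) = 1222 / 40.35 = 30.29 m/d
q = K_eq · i = 30.29 × 0.0095 = 0.2877 m/d (same in every zone)
Zone A: v = q/n = 0.2877/0.36 = 0.7992 m/d → t_A = 223/0.7992 = 279.0 d
Zone B: v = q/n = 0.2877/0.05 = 5.754 m/d → t_B = 692/5.754 = 120.3 d
Zone C: v = q/n = 0.2877/0.26 = 1.107 m/d → t_C = 307/1.107 = 277.4 d
Total t = 279.0 + 120.3 + 277.4 = 676.7 d

677 days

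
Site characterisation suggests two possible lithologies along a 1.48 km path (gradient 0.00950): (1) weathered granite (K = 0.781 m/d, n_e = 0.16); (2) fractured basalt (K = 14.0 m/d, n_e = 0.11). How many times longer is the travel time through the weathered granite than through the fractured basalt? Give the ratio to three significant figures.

Unit 1 (weathered granite): v = 0.781×0.0095/0.16 = 0.04637 m/d, t = 1480/0.04637 = 31920 d
Unit 2 (fractured basalt): v = 14.0×0.0095/0.11 = 1.209 m/d, t = 1480/1.209 = 1224 d
t(weathered granite) / t(fractured basalt) = 31920/1224 = 26.1

26.1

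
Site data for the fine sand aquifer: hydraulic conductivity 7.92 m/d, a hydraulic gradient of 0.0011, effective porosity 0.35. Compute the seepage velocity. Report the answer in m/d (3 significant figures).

Darcy flux q = K·i = 7.92 × 0.0011 = 0.008712 m/d
v = Ki/n = 7.92·0.0011/0.35 = 0.02489 m/d

0.0249 m/d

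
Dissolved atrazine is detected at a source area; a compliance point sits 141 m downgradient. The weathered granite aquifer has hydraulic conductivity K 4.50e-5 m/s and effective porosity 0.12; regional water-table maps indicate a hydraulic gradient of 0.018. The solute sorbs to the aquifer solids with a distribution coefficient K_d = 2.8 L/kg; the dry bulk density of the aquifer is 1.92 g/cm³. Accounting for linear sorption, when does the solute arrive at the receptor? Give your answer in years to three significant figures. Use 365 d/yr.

K = 4.50e-5 m/s × 86400 s/d = 3.888 m/d
Specific discharge q = 3.888 × 0.018 = 0.06998 m/d
v_s = q/n_e = 0.06998/0.12 = 0.5832 m/d
Retardation R = 1 + ρ_b·K_d/n = 1 + 1.92×2.8/0.12 = 45.80
Contaminant velocity v_c = v/R = 0.5832/45.80 = 0.01273 m/d
t = L/v_c = 141/0.01273 = 11070 d
   = 11070/365 = 30.3 yr

30.3 years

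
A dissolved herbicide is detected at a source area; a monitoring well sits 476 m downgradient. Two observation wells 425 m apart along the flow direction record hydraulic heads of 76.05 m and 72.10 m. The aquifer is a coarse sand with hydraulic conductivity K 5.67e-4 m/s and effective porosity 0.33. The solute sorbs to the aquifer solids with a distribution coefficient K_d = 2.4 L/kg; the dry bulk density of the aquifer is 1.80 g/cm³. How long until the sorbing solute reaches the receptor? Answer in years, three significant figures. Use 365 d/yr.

Hydraulic gradient i = (76.05 − 72.10) / 425 = 3.95 / 425 = 0.009294
K = 5.67e-4 m/s × 86400 s/d = 48.99 m/d
Specific discharge q = 48.99 × 0.009294 = 0.4553 m/d
v_s = q/n_e = 0.4553/0.33 = 1.380 m/d
Retardation R = 1 + ρ_b·K_d/n = 1 + 1.80×2.4/0.33 = 14.09
Contaminant velocity v_c = v/R = 1.380/14.09 = 0.09792 m/d
t = L/v_c = 476/0.09792 = 4861 d
   = 4861/365 = 13.3 yr

13.3 years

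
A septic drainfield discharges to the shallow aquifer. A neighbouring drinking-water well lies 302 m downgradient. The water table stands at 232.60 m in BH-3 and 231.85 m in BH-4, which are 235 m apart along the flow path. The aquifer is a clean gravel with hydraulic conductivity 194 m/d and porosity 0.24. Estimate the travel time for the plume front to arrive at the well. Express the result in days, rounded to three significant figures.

117 days

Hydraulic gradient i = (232.60 − 231.85) / 235 = 0.75 / 235 = 0.003191
Darcy flux q = K·i = 194 × 0.003191 = 0.6191 m/d
v = Ki/n = 194·0.003191/0.24 = 2.580 m/d
t = L / v = 302 / 2.580 = 117.1 d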